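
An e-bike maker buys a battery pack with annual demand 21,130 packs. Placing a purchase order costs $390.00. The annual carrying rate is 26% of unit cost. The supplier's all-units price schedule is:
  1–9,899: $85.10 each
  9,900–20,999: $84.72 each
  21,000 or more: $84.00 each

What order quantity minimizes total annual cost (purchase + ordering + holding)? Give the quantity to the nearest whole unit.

Holding cost per unit per year at price C is H = 0.26·C.
Candidates are each tier's EOQ (if it falls in that tier) and each price-break quantity.
EOQ at $85.10 = 863.1 (feasible in tier 1): TC = 21,130×$85.10 + (21,130/863.1)×390 + (863.1/2)×0.26×$85.10 = $1,817,259.27.
EOQ at $84.72 = 865.0 < 9900, so use break Q=9900: TC = 21,130×$84.72 + (21,130/9900.0)×390 + (9900.0/2)×0.26×$84.72 = $1,900,000.63.
EOQ at $84.00 = 868.7 < 21000, so use break Q=21000: TC = 21,130×$84.00 + (21,130/21000.0)×390 + (21000.0/2)×0.26×$84.00 = $2,004,632.41.
Lowest total cost is $1,817,259.27 at Q = 863.1.

Q* ≈ 863 packs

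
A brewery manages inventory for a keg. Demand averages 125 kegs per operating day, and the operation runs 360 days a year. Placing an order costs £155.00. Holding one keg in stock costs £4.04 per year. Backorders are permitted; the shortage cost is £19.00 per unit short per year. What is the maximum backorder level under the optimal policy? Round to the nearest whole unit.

Annual demand D = 125 × 360 = 45,000.
With planned backorders, Q* = √(2DS/H) · √((H+B)/B).
√(2DS/H) = √(2 × 45,000 × 155 / 4.04) = 1858.217.
√((H+B)/B) = √((4.04+19)/19) = 1.1012.
Q* ≈ 2046.260.
S* = Q* · H/(H+B) = 2046.260 × 4.04/23.04 ≈ 358.806.

S* ≈ 359 kegs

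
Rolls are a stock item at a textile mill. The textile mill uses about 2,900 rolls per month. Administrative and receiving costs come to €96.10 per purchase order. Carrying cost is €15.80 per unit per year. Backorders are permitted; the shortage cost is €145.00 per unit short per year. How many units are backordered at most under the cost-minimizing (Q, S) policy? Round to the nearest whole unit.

Annual demand D = 2,900 × 12 = 34,800.
With planned backorders, Q* = √(2DS/H) · √((H+B)/B).
√(2DS/H) = √(2 × 34,800 × 96.1 / 15.8) = 650.636.
√((H+B)/B) = √((15.8+145)/145) = 1.0531.
Q* ≈ 685.168.
S* = Q* · H/(H+B) = 685.168 × 15.8/160.8 ≈ 67.324.

S* ≈ 67 rolls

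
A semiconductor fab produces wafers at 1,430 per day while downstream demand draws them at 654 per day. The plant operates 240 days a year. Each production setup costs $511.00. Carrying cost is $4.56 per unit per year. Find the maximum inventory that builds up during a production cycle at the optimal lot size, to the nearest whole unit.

Annual demand D = 654 × 240 = 156,960.
Production build-up factor (1 − d/p) = 1 − 654/1,430 = 0.5427.
Q* = √(2DS / (H(1 − d/p))) = √(2 × 156,960 × 511 / (4.56 × 0.5427)).
= √(160,413,120 / 2.4745) ≈ 8051.461.
Maximum inventory = Q*(1 − d/p) = 8051.461 × 0.5427 ≈ 4369.184.

I_max ≈ 4,369 wafers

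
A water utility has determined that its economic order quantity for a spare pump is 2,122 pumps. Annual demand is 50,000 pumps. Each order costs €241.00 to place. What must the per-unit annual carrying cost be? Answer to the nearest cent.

Squaring Q* = √(2DS/H) gives Q*² = 2DS/H.
From Q* = √(2DS/H): H = 2DS / Q*² = 2 × 50,000 × 241 / 2,122² = 5.3521.

H ≈ €5.35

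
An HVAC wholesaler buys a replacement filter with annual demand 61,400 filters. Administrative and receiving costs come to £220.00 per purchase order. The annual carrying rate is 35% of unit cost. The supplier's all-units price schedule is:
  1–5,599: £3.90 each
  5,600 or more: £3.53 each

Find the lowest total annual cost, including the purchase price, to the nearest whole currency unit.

TC* ≈ £222,614

Holding cost per unit per year at price C is H = 0.35·C.
For each price level, check whether its EOQ is feasible; otherwise the best quantity at that price is the breakpoint.
EOQ at £3.90 = 4448.8 (feasible in tier 1): TC = 61,400×£3.90 + (61,400/4448.8)×220 + (4448.8/2)×0.35×£3.90 = £245,532.63.
EOQ at £3.53 = 4676.2 < 5600, so use break Q=5600: TC = 61,400×£3.53 + (61,400/5600.0)×220 + (5600.0/2)×0.35×£3.53 = £222,613.54.
Lowest total cost among the candidates is at Q = 5600.0.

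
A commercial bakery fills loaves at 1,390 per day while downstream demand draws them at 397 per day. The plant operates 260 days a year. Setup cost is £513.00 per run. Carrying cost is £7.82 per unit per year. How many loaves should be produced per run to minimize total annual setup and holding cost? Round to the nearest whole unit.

Annual demand D = 397 × 260 = 103,220.
Production build-up factor (1 − d/p) = 1 − 397/1,390 = 0.7144.
Q* = √(2DS / (H(1 − d/p))) = √(2 × 103,220 × 513 / (7.82 × 0.7144)).
= √(105,903,720 / 5.5865) ≈ 4353.966.

Q* ≈ 4,354 loaves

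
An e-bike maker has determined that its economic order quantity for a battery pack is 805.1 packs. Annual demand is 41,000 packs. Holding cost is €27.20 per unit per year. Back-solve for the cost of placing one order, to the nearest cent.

S ≈ €215.01

Squaring Q* = √(2DS/H) gives Q*² = 2DS/H.
From Q* = √(2DS/H): S = Q*²H / (2D) = 805.1² × 27.2 / (2 × 41,000) = 215.0080.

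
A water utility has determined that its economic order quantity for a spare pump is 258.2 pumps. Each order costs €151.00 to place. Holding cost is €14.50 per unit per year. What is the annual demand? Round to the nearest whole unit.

D ≈ 3,201 pumps per year

Invert the EOQ relation Q*² = 2DS/H.
From Q* = √(2DS/H): D = Q*²H / (2S) = 258.2² × 14.5 / (2 × 151) = 3200.911.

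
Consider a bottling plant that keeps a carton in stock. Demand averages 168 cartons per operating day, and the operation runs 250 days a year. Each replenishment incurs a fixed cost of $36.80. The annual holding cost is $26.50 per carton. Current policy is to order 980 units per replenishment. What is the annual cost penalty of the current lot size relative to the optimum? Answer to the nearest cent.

Extra cost ≈ $5,511.35 per year

Annual demand D = 168 × 250 = 42,000.
EOQ = √(2DS/H) = √(2 × 42,000 × 36.8 / 26.5) ≈ 341.54.
Cost at Q* = (D/Q*)S + (Q*/2)H = √(2DSH) ≈ $9,050.79.
Cost at Q = 980: (42,000/980)×36.8 + (980/2)×26.5 = $1,577.14 + $12,985.00 = $14,562.14.
Excess = $14,562.14 − $9,050.79 = $5,511.35.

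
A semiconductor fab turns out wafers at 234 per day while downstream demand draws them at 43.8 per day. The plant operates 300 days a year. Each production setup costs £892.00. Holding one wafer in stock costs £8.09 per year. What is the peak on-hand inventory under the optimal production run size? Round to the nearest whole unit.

Annual demand D = 43.8 × 300 = 13,140.
Production build-up factor (1 − d/p) = 1 − 43.8/234 = 0.8128.
Q* = √(2DS / (H(1 − d/p))) = √(2 × 13,140 × 892 / (8.09 × 0.8128)).
= √(23,441,760 / 6.5757) ≈ 1888.094.
Maximum inventory = Q*(1 − d/p) = 1888.094 × 0.8128 ≈ 1534.681.

I_max ≈ 1,535 wafers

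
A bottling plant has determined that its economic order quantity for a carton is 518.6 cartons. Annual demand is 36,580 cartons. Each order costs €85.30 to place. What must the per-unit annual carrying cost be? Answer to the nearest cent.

H ≈ €23.20

The basic EOQ model gives Q* = √(2DS/H); rearrange for the unknown.
From Q* = √(2DS/H): H = 2DS / Q*² = 2 × 36,580 × 85.3 / 518.6² = 23.2037.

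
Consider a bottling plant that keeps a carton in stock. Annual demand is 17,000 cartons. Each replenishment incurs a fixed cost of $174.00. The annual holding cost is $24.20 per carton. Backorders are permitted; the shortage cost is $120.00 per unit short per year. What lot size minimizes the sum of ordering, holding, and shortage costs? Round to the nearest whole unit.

Q* ≈ 542 cartons

With planned backorders, Q* = √(2DS/H) · √((H+B)/B).
√(2DS/H) = √(2 × 17,000 × 174 / 24.2) = 494.432.
√((H+B)/B) = √((24.2+120)/120) = 1.0962.
Q* ≈ 541.999.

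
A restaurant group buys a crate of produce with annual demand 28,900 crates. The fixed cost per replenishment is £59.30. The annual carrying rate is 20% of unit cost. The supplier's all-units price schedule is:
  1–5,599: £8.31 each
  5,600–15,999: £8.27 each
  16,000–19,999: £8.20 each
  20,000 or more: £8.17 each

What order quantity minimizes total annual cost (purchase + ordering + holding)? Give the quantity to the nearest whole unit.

Holding cost per unit per year at price C is H = 0.20·C.
For each price level, check whether its EOQ is feasible; otherwise the best quantity at that price is the breakpoint.
EOQ at £8.31 = 1436.1 (feasible in tier 1): TC = 28,900×£8.31 + (28,900/1436.1)×59.3 + (1436.1/2)×0.20×£8.31 = £242,545.75.
EOQ at £8.27 = 1439.5 < 5600, so use break Q=5600: TC = 28,900×£8.27 + (28,900/5600.0)×59.3 + (5600.0/2)×0.20×£8.27 = £243,940.23.
EOQ at £8.20 = 1445.7 < 16000, so use break Q=16000: TC = 28,900×£8.20 + (28,900/16000.0)×59.3 + (16000.0/2)×0.20×£8.20 = £250,207.11.
EOQ at £8.17 = 1448.3 < 20000, so use break Q=20000: TC = 28,900×£8.17 + (28,900/20000.0)×59.3 + (20000.0/2)×0.20×£8.17 = £252,538.69.
Lowest total cost is £242,545.75 at Q = 1436.1.

Q* ≈ 1,436 crates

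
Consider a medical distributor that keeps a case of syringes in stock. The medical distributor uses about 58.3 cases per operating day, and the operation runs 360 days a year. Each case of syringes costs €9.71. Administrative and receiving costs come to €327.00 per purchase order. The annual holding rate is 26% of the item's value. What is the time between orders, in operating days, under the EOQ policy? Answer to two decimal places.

Annual demand D = 58.3 × 360 = 20,988.
Holding cost H = 0.26 × €9.71 = €2.5246 per unit per year.
The optimal lot size = √(2DS/H) = √(2 × 20,988 × 327 / 2.5246) ≈ 2331.73.
Cycle time = Q*/D × 360 = 2331.73 / 20,988 × 360 ≈ 39.995 days.

T ≈ 40.00 days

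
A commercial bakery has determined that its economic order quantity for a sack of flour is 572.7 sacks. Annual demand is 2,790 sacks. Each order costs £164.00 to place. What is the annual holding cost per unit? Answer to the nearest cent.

H ≈ £2.79

Squaring Q* = √(2DS/H) gives Q*² = 2DS/H.
From Q* = √(2DS/H): H = 2DS / Q*² = 2 × 2,790 × 164 / 572.7² = 2.7901.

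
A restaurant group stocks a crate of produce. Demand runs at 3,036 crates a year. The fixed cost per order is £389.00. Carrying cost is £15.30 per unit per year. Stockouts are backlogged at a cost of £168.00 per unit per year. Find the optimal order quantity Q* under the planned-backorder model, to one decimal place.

Q* ≈ 410.4 crates

With planned backorders, Q* = √(2DS/H) · √((H+B)/B).
√(2DS/H) = √(2 × 3,036 × 389 / 15.3) = 392.912.
√((H+B)/B) = √((15.3+168)/168) = 1.0445.
Q* ≈ 410.413.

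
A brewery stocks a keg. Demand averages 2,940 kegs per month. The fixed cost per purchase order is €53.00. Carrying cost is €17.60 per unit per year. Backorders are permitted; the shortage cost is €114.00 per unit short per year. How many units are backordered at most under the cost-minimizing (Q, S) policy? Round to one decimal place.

S* ≈ 66.2 kegs

Annual demand D = 2,940 × 12 = 35,280.
With planned backorders, Q* = √(2DS/H) · √((H+B)/B).
√(2DS/H) = √(2 × 35,280 × 53 / 17.6) = 460.958.
√((H+B)/B) = √((17.6+114)/114) = 1.0744.
Q* ≈ 495.264.
S* = Q* · H/(H+B) = 495.264 × 17.6/131.6 ≈ 66.236.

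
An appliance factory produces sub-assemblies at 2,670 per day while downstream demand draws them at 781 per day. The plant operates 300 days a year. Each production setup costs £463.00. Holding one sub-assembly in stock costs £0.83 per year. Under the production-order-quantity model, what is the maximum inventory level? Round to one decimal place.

I_max ≈ 13,599.2 sub-assemblies

Annual demand D = 781 × 300 = 234,300.
Production build-up factor (1 − d/p) = 1 − 781/2,670 = 0.7075.
Q* = √(2DS / (H(1 − d/p))) = √(2 × 234,300 × 463 / (0.83 × 0.7075)).
= √(216,961,800 / 0.5872) ≈ 19221.720.
Maximum inventory = Q*(1 − d/p) = 19221.720 × 0.7075 ≈ 13599.187.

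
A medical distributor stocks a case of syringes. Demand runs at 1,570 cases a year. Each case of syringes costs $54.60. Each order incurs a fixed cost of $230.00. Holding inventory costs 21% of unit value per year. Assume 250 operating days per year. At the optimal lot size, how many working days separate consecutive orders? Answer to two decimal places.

Holding cost H = 0.21 × $54.60 = $11.4660 per unit per year.
EOQ = √(2DS/H) = √(2 × 1,570 × 230 / 11.466) ≈ 250.97.
Cycle time = Q*/D × 250 = 250.97 / 1,570 × 250 ≈ 39.963 days.

T ≈ 39.96 days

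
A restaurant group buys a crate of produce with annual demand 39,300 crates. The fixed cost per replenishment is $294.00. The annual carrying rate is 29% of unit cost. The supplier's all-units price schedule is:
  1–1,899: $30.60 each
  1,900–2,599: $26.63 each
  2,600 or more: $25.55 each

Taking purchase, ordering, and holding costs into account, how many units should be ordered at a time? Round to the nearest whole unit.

Holding cost per unit per year at price C is H = 0.29·C.
Evaluate total cost at each tier's feasible EOQ or, if the EOQ is below the tier, at the tier's minimum quantity.
EOQ at $30.60 = 1613.7 (feasible in tier 1): TC = 39,300×$30.60 + (39,300/1613.7)×294 + (1613.7/2)×0.29×$30.60 = $1,216,900.05.
EOQ at $26.63 = 1729.8 < 1900, so use break Q=1900: TC = 39,300×$26.63 + (39,300/1900.0)×294 + (1900.0/2)×0.29×$26.63 = $1,059,976.72.
EOQ at $25.55 = 1766.0 < 2600, so use break Q=2600: TC = 39,300×$25.55 + (39,300/2600.0)×294 + (2600.0/2)×0.29×$25.55 = $1,018,191.27.
Lowest total cost is $1,018,191.27 at Q = 2600.0.

Q* ≈ 2,600 crates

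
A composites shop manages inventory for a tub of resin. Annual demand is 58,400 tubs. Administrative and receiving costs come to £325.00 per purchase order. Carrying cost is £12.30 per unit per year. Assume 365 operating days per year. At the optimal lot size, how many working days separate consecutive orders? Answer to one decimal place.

T ≈ 11.0 days

The optimal lot size = √(2DS/H) = √(2 × 58,400 × 325 / 12.3) ≈ 1756.75.
Cycle time = Q*/D × 365 = 1756.75 / 58,400 × 365 ≈ 10.980 days.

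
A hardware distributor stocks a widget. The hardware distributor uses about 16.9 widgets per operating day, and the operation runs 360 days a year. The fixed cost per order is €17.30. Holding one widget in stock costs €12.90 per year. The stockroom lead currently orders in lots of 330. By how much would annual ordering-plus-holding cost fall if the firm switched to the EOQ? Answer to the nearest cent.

Extra cost ≈ €799.56 per year

Annual demand D = 16.9 × 360 = 6,084.
EOQ = √(2DS/H) = √(2 × 6,084 × 17.3 / 12.9) ≈ 127.74.
Cost at Q* = (D/Q*)S + (Q*/2)H = √(2DSH) ≈ €1,647.89.
Cost at Q = 330: (6,084/330)×17.3 + (330/2)×12.9 = €318.95 + €2,128.50 = €2,447.45.
Excess = €2,447.45 − €1,647.89 = €799.56.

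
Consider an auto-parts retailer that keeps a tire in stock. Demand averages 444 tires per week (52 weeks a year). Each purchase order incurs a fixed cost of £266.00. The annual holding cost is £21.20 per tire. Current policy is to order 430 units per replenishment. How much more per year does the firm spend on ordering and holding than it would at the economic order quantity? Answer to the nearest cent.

Annual demand D = 444 × 52 = 23,088.
EOQ = √(2DS/H) = √(2 × 23,088 × 266 / 21.2) ≈ 761.17.
Cost at Q* = (D/Q*)S + (Q*/2)H = √(2DSH) ≈ £16,136.78.
Cost at Q = 430: (23,088/430)×266 + (430/2)×21.2 = £14,282.34 + £4,558.00 = £18,840.34.
Excess = £18,840.34 − £16,136.78 = £2,703.56.

Extra cost ≈ £2,703.56 per year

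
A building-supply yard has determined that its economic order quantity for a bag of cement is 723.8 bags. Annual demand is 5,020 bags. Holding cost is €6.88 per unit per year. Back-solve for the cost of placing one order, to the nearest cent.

S ≈ €359.00

The basic EOQ model gives Q* = √(2DS/H); rearrange for the unknown.
From Q* = √(2DS/H): S = Q*²H / (2D) = 723.8² × 6.88 / (2 × 5,020) = 358.9979.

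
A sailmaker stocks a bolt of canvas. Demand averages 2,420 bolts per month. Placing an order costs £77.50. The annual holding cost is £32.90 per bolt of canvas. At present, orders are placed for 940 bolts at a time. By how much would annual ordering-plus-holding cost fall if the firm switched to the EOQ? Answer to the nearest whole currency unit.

Extra cost ≈ £5,688 per year

Annual demand D = 2,420 × 12 = 29,040.
EOQ = √(2DS/H) = √(2 × 29,040 × 77.5 / 32.9) ≈ 369.88.
Cost at Q* = (D/Q*)S + (Q*/2)H = √(2DSH) ≈ £12,169.20.
Cost at Q = 940: (29,040/940)×77.5 + (940/2)×32.9 = £2,394.26 + £15,463.00 = £17,857.26.
Excess = £17,857.26 − £12,169.20 = £5,688.05.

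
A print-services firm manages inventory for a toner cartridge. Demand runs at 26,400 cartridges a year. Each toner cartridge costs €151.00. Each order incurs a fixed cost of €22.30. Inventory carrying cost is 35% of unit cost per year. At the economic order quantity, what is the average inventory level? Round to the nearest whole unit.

Holding cost H = 0.35 × €151.00 = €52.8500 per unit per year.
The optimal lot size = √(2DS/H) = √(2 × 26,400 × 22.3 / 52.85) ≈ 149.26.
Average inventory = Q*/2 ≈ 149.26 / 2 = 74.631.

Average inventory ≈ 75 cartridges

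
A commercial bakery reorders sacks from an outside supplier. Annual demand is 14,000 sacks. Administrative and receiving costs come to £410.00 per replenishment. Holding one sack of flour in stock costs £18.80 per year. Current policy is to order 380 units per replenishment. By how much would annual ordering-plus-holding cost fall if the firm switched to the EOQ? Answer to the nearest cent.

EOQ = √(2DS/H) = √(2 × 14,000 × 410 / 18.8) ≈ 781.43.
Cost at Q* = (D/Q*)S + (Q*/2)H = √(2DSH) ≈ £14,690.95.
Cost at Q = 380: (14,000/380)×410 + (380/2)×18.8 = £15,105.26 + £3,572.00 = £18,677.26.
Excess = £18,677.26 − £14,690.95 = £3,986.31.

Extra cost ≈ £3,986.31 per year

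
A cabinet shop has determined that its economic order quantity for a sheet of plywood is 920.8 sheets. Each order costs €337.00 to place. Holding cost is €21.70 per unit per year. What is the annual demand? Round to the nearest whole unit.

Squaring Q* = √(2DS/H) gives Q*² = 2DS/H.
From Q* = √(2DS/H): D = Q*²H / (2S) = 920.8² × 21.7 / (2 × 337) = 27297.977.

D ≈ 27,298 sheets per year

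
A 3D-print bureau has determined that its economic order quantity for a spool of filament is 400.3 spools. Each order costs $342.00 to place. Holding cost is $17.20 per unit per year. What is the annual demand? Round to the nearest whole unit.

Invert the EOQ relation Q*² = 2DS/H.
From Q* = √(2DS/H): D = Q*²H / (2S) = 400.3² × 17.2 / (2 × 342) = 4029.429.

D ≈ 4,029 spools per year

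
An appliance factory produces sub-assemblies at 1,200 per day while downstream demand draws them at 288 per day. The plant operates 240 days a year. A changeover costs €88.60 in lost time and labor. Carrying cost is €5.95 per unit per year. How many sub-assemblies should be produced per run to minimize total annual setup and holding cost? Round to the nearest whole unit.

Q* ≈ 1,646 sub-assemblies

Annual demand D = 288 × 240 = 69,120.
Production build-up factor (1 − d/p) = 1 − 288/1,200 = 0.7600.
Q* = √(2DS / (H(1 − d/p))) = √(2 × 69,120 × 88.6 / (5.95 × 0.7600)).
= √(12,248,064 / 4.522) ≈ 1645.767.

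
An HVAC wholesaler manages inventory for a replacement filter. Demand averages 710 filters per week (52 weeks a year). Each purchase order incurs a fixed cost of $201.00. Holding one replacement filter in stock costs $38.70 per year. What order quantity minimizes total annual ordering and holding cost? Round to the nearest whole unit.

Q* ≈ 619 filters

Annual demand D = 710 × 52 = 36,920.
EOQ = √(2DS / H) = √(2 × 36,920 × 201 / 38.7).
= √(14,841,840 / 38.7) = √383,510.0775 ≈ 619.282.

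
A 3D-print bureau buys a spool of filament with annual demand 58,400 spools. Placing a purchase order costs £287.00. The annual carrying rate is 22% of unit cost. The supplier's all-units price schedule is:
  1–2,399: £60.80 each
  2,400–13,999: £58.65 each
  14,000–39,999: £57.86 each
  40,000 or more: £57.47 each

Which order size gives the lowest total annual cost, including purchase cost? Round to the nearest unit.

Holding cost per unit per year at price C is H = 0.22·C.
Candidates are each tier's EOQ (if it falls in that tier) and each price-break quantity.
EOQ at £60.80 = 1583.1 (feasible in tier 1): TC = 58,400×£60.80 + (58,400/1583.1)×287 + (1583.1/2)×0.22×£60.80 = £3,571,895.10.
EOQ at £58.65 = 1611.8 < 2400, so use break Q=2400: TC = 58,400×£58.65 + (58,400/2400.0)×287 + (2400.0/2)×0.22×£58.65 = £3,447,627.27.
EOQ at £57.86 = 1622.8 < 14000, so use break Q=14000: TC = 58,400×£57.86 + (58,400/14000.0)×287 + (14000.0/2)×0.22×£57.86 = £3,469,325.60.
EOQ at £57.47 = 1628.3 < 40000, so use break Q=40000: TC = 58,400×£57.47 + (58,400/40000.0)×287 + (40000.0/2)×0.22×£57.47 = £3,609,535.02.
Lowest total cost is £3,447,627.27 at Q = 2400.0.

Q* ≈ 2,400 spools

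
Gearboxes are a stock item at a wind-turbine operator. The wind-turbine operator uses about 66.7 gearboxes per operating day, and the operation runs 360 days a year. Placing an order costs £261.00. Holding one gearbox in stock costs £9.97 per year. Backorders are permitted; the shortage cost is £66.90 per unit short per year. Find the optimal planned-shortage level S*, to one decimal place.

Annual demand D = 66.7 × 360 = 24,012.
With planned backorders, Q* = √(2DS/H) · √((H+B)/B).
√(2DS/H) = √(2 × 24,012 × 261 / 9.97) = 1121.248.
√((H+B)/B) = √((9.97+66.9)/66.9) = 1.0719.
Q* ≈ 1201.897.
S* = Q* · H/(H+B) = 1201.897 × 9.97/76.87 ≈ 155.885.

S* ≈ 155.9 gearboxes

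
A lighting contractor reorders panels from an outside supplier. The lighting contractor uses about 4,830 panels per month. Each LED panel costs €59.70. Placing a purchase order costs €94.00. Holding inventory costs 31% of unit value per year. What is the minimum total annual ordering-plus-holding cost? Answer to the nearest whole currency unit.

Annual demand D = 4,830 × 12 = 57,960.
Holding cost H = 0.31 × €59.70 = €18.5070 per unit per year.
The optimal lot size = √(2DS/H) = √(2 × 57,960 × 94 / 18.507) ≈ 767.32.
At the optimum the two cost components are equal, so total cost = 2·(Q*/2)H = Q*·H.
Minimum total = √(2DSH) = √(2 × 57,960 × 94 × 18.507) ≈ 14200.745.

TC* ≈ €14,201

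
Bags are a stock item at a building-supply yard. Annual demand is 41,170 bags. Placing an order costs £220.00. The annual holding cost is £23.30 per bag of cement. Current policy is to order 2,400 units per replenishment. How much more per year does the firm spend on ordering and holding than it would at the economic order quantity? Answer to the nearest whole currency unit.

Extra cost ≈ £11,189 per year

EOQ = √(2DS/H) = √(2 × 41,170 × 220 / 23.3) ≈ 881.74.
Cost at Q* = (D/Q*)S + (Q*/2)H = √(2DSH) ≈ £20,544.46.
Cost at Q = 2,400: (41,170/2,400)×220 + (2,400/2)×23.3 = £3,773.92 + £27,960.00 = £31,733.92.
Excess = £31,733.92 − £20,544.46 = £11,189.46.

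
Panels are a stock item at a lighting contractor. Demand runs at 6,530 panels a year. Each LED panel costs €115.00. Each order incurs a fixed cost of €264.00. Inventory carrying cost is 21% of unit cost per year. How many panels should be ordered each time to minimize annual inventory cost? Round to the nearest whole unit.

Q* ≈ 378 panels

Holding cost H = 0.21 × €115.00 = €24.1500 per unit per year.
EOQ = √(2DS / H) = √(2 × 6,530 × 264 / 24.15).
= √(3,447,840 / 24.15) = √142,767.7019 ≈ 377.846.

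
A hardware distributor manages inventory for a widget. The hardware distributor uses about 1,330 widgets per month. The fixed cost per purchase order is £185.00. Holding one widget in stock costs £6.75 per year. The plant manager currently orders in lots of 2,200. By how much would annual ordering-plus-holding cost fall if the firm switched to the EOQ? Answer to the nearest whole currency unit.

Extra cost ≈ £2,454 per year

Annual demand D = 1,330 × 12 = 15,960.
EOQ = √(2DS/H) = √(2 × 15,960 × 185 / 6.75) ≈ 935.33.
Cost at Q* = (D/Q*)S + (Q*/2)H = √(2DSH) ≈ £6,313.49.
Cost at Q = 2,200: (15,960/2,200)×185 + (2,200/2)×6.75 = £1,342.09 + £7,425.00 = £8,767.09.
Excess = £8,767.09 − £6,313.49 = £2,453.61.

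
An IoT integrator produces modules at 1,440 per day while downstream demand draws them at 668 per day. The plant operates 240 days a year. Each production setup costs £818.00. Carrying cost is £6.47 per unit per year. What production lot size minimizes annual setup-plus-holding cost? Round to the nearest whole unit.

Q* ≈ 8,696 modules

Annual demand D = 668 × 240 = 160,320.
Production build-up factor (1 − d/p) = 1 − 668/1,440 = 0.5361.
Q* = √(2DS / (H(1 − d/p))) = √(2 × 160,320 × 818 / (6.47 × 0.5361)).
= √(262,283,520 / 3.4686) ≈ 8695.728.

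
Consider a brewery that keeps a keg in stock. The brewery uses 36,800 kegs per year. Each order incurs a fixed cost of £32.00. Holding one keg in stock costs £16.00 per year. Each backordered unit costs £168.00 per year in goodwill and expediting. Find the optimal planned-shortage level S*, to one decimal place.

S* ≈ 34.9 kegs

With planned backorders, Q* = √(2DS/H) · √((H+B)/B).
√(2DS/H) = √(2 × 36,800 × 32 / 16) = 383.667.
√((H+B)/B) = √((16+168)/168) = 1.0465.
Q* ≈ 401.521.
S* = Q* · H/(H+B) = 401.521 × 16/184 ≈ 34.915.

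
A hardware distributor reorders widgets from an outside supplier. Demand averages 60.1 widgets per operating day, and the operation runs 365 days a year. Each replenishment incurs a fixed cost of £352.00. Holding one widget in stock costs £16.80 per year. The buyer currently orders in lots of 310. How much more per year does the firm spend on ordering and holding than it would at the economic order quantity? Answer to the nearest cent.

Annual demand D = 60.1 × 365 = 21,936.5.
EOQ = √(2DS/H) = √(2 × 21,936.5 × 352 / 16.8) ≈ 958.77.
Cost at Q* = (D/Q*)S + (Q*/2)H = √(2DSH) ≈ £16,107.37.
Cost at Q = 310: (21,936.5/310)×352 + (310/2)×16.8 = £24,908.54 + £2,604.00 = £27,512.54.
Excess = £27,512.54 − £16,107.37 = £11,405.17.

Extra cost ≈ £11,405.17 per year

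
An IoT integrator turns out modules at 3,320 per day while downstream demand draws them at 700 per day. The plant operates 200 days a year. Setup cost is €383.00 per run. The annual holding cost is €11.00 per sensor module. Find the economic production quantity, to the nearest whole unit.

Annual demand D = 700 × 200 = 140,000.
Production build-up factor (1 − d/p) = 1 − 700/3,320 = 0.7892.
Q* = √(2DS / (H(1 − d/p))) = √(2 × 140,000 × 383 / (11 × 0.7892)).
= √(107,240,000 / 8.6807) ≈ 3514.799.

Q* ≈ 3,515 modules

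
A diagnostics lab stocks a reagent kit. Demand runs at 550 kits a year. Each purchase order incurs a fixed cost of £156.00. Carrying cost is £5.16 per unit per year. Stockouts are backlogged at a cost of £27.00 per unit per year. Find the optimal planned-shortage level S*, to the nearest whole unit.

With planned backorders, Q* = √(2DS/H) · √((H+B)/B).
√(2DS/H) = √(2 × 550 × 156 / 5.16) = 182.362.
√((H+B)/B) = √((5.16+27)/27) = 1.0914.
Q* ≈ 199.026.
S* = Q* · H/(H+B) = 199.026 × 5.16/32.16 ≈ 31.933.

S* ≈ 32 kits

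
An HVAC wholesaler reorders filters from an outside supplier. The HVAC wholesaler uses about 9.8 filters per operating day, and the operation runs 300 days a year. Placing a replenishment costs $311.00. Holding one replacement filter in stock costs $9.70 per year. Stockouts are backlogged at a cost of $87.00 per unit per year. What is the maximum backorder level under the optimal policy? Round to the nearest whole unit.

Annual demand D = 9.8 × 300 = 2,940.
With planned backorders, Q* = √(2DS/H) · √((H+B)/B).
√(2DS/H) = √(2 × 2,940 × 311 / 9.7) = 434.193.
√((H+B)/B) = √((9.7+87)/87) = 1.0543.
Q* ≈ 457.759.
S* = Q* · H/(H+B) = 457.759 × 9.7/96.7 ≈ 45.918.

S* ≈ 46 filters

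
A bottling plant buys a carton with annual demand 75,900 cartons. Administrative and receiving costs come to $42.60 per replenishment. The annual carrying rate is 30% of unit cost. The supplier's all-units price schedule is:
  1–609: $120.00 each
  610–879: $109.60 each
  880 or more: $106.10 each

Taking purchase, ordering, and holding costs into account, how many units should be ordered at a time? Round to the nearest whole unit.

Holding cost per unit per year at price C is H = 0.30·C.
Candidates are each tier's EOQ (if it falls in that tier) and each price-break quantity.
EOQ at $120.00 = 423.8 (feasible in tier 1): TC = 75,900×$120.00 + (75,900/423.8)×42.6 + (423.8/2)×0.30×$120.00 = $9,123,257.80.
EOQ at $109.60 = 443.5 < 610, so use break Q=610: TC = 75,900×$109.60 + (75,900/610.0)×42.6 + (610.0/2)×0.30×$109.60 = $8,333,968.96.
EOQ at $106.10 = 450.7 < 880, so use break Q=880: TC = 75,900×$106.10 + (75,900/880.0)×42.6 + (880.0/2)×0.30×$106.10 = $8,070,669.45.
Lowest total cost is $8,070,669.45 at Q = 880.0.

Q* ≈ 880 cartons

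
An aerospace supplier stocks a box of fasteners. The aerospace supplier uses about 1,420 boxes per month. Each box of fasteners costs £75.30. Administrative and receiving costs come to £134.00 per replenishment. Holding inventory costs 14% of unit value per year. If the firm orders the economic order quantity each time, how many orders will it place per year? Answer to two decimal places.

N ≈ 25.89 orders per year

Annual demand D = 1,420 × 12 = 17,040.
Holding cost H = 0.14 × £75.30 = £10.5420 per unit per year.
The optimal lot size = √(2DS/H) = √(2 × 17,040 × 134 / 10.542) ≈ 658.17.
Orders per year = D / Q* = 17,040 / 658.17 ≈ 25.890.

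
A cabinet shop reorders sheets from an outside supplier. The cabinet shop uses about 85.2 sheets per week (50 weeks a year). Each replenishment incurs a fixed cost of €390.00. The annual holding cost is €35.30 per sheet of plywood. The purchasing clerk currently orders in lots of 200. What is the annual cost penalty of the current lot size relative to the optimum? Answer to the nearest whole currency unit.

Extra cost ≈ €1,007 per year

Annual demand D = 85.2 × 50 = 4,260.
EOQ = √(2DS/H) = √(2 × 4,260 × 390 / 35.3) ≈ 306.81.
Cost at Q* = (D/Q*)S + (Q*/2)H = √(2DSH) ≈ €10,830.27.
Cost at Q = 200: (4,260/200)×390 + (200/2)×35.3 = €8,307.00 + €3,530.00 = €11,837.00.
Excess = €11,837.00 − €10,830.27 = €1,006.73.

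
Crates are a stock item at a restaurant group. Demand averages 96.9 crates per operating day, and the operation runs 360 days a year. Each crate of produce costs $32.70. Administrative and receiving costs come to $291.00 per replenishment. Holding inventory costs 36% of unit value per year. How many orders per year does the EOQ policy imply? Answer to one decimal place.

N ≈ 26.6 orders per year

Annual demand D = 96.9 × 360 = 34,884.
Holding cost H = 0.36 × $32.70 = $11.7720 per unit per year.
The optimal lot size = √(2DS/H) = √(2 × 34,884 × 291 / 11.772) ≈ 1313.26.
Orders per year = D / Q* = 34,884 / 1313.26 ≈ 26.563.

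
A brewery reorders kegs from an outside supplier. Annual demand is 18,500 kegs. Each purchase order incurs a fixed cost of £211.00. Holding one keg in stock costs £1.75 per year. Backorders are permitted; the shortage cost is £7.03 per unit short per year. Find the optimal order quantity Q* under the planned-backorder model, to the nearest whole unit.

With planned backorders, Q* = √(2DS/H) · √((H+B)/B).
√(2DS/H) = √(2 × 18,500 × 211 / 1.75) = 2112.142.
√((H+B)/B) = √((1.75+7.03)/7.03) = 1.1176.
Q* ≈ 2360.438.

Q* ≈ 2,360 kegs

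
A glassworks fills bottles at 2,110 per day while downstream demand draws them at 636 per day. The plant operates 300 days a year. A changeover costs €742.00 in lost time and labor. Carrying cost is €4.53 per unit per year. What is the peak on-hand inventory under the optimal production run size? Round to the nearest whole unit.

Annual demand D = 636 × 300 = 190,800.
Production build-up factor (1 − d/p) = 1 − 636/2,110 = 0.6986.
Q* = √(2DS / (H(1 − d/p))) = √(2 × 190,800 × 742 / (4.53 × 0.6986)).
= √(283,147,200 / 3.1646) ≈ 9459.094.
Maximum inventory = Q*(1 − d/p) = 9459.094 × 0.6986 ≈ 6607.917.

I_max ≈ 6,608 bottles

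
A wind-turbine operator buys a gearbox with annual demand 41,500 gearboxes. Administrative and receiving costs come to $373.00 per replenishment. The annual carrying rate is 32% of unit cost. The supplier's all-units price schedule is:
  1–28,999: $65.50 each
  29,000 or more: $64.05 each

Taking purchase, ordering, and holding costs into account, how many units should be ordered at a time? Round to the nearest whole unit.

Q* ≈ 1,215 gearboxes

Holding cost per unit per year at price C is H = 0.32·C.
Candidates are each tier's EOQ (if it falls in that tier) and each price-break quantity.
EOQ at $65.50 = 1215.3 (feasible in tier 1): TC = 41,500×$65.50 + (41,500/1215.3)×373 + (1215.3/2)×0.32×$65.50 = $2,743,723.53.
EOQ at $64.05 = 1229.0 < 29000, so use break Q=29000: TC = 41,500×$64.05 + (41,500/29000.0)×373 + (29000.0/2)×0.32×$64.05 = $2,955,800.78.
Lowest total cost is $2,743,723.53 at Q = 1215.3.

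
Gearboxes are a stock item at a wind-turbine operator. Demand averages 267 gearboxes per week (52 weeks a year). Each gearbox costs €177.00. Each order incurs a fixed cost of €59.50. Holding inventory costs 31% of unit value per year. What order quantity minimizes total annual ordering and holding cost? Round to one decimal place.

Q* ≈ 173.5 gearboxes

Annual demand D = 267 × 52 = 13,884.
Holding cost H = 0.31 × €177.00 = €54.8700 per unit per year.
EOQ = √(2DS / H) = √(2 × 13,884 × 59.5 / 54.87).
= √(1,652,196 / 54.87) = √30,111.099 ≈ 173.525.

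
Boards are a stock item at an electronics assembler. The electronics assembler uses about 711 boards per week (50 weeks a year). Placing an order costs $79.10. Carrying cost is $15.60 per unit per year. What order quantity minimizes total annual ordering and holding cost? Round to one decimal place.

Annual demand D = 711 × 50 = 35,550.
EOQ = √(2DS / H) = √(2 × 35,550 × 79.1 / 15.6).
= √(5,624,010 / 15.6) = √360,513.4615 ≈ 600.428.

Q* ≈ 600.4 boards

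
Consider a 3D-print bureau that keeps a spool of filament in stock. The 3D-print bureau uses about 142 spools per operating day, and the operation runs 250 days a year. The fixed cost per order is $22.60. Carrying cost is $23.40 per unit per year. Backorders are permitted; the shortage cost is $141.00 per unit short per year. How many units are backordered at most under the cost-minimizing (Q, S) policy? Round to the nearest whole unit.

Annual demand D = 142 × 250 = 35,500.
With planned backorders, Q* = √(2DS/H) · √((H+B)/B).
√(2DS/H) = √(2 × 35,500 × 22.6 / 23.4) = 261.864.
√((H+B)/B) = √((23.4+141)/141) = 1.0798.
Q* ≈ 282.759.
S* = Q* · H/(H+B) = 282.759 × 23.4/164.4 ≈ 40.247.

S* ≈ 40 spools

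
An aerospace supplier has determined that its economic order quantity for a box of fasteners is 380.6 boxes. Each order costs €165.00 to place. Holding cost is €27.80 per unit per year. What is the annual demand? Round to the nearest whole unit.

D ≈ 12,203 boxes per year

Squaring Q* = √(2DS/H) gives Q*² = 2DS/H.
From Q* = √(2DS/H): D = Q*²H / (2S) = 380.6² × 27.8 / (2 × 165) = 12203.051.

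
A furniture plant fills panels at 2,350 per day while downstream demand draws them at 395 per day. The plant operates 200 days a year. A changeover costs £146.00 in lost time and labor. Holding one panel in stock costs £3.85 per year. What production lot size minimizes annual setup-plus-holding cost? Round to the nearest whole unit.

Q* ≈ 2,684 panels

Annual demand D = 395 × 200 = 79,000.
Production build-up factor (1 − d/p) = 1 − 395/2,350 = 0.8319.
Q* = √(2DS / (H(1 − d/p))) = √(2 × 79,000 × 146 / (3.85 × 0.8319)).
= √(23,068,000 / 3.2029) ≈ 2683.707.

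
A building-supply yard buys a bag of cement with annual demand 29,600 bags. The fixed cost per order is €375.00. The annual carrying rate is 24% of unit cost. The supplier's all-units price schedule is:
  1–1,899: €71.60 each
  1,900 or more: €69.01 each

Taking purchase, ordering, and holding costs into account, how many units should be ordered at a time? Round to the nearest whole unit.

Q* ≈ 1,900 bags

Holding cost per unit per year at price C is H = 0.24·C.
Evaluate total cost at each tier's feasible EOQ or, if the EOQ is below the tier, at the tier's minimum quantity.
EOQ at €71.60 = 1136.6 (feasible in tier 1): TC = 29,600×€71.60 + (29,600/1136.6)×375 + (1136.6/2)×0.24×€71.60 = €2,138,891.64.
EOQ at €69.01 = 1157.8 < 1900, so use break Q=1900: TC = 29,600×€69.01 + (29,600/1900.0)×375 + (1900.0/2)×0.24×€69.01 = €2,064,272.39.
Lowest total cost is €2,064,272.39 at Q = 1900.0.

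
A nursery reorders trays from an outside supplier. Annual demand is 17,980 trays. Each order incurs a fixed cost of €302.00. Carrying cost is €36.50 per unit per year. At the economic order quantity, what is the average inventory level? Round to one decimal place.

Average inventory ≈ 272.7 trays

The optimal lot size = √(2DS/H) = √(2 × 17,980 × 302 / 36.5) ≈ 545.46.
Average inventory = Q*/2 ≈ 545.46 / 2 = 272.732.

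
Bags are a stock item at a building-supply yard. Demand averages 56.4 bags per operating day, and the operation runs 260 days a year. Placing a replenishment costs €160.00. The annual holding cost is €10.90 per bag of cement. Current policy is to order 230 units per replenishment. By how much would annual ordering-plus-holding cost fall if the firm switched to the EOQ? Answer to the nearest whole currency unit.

Annual demand D = 56.4 × 260 = 14,664.
EOQ = √(2DS/H) = √(2 × 14,664 × 160 / 10.9) ≈ 656.13.
Cost at Q* = (D/Q*)S + (Q*/2)H = √(2DSH) ≈ €7,151.79.
Cost at Q = 230: (14,664/230)×160 + (230/2)×10.9 = €10,201.04 + €1,253.50 = €11,454.54.
Excess = €11,454.54 − €7,151.79 = €4,302.76.

Extra cost ≈ €4,303 per year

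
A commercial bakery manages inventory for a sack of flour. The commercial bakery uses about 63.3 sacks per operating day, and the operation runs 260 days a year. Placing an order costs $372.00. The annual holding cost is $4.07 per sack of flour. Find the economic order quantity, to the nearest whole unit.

Q* ≈ 1,735 sacks

Annual demand D = 63.3 × 260 = 16,458.
EOQ = √(2DS / H) = √(2 × 16,458 × 372 / 4.07).
= √(12,244,752 / 4.07) = √3,008,538.5749 ≈ 1734.514.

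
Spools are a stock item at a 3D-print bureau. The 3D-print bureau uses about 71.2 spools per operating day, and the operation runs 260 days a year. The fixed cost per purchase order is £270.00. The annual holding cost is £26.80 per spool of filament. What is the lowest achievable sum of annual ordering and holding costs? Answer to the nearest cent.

Annual demand D = 71.2 × 260 = 18,512.
The optimal lot size = √(2DS/H) = √(2 × 18,512 × 270 / 26.8) ≈ 610.74.
At the optimum the two cost components are equal, so total cost = 2·(Q*/2)H = Q*·H.
Minimum total = √(2DSH) = √(2 × 18,512 × 270 × 26.8) ≈ 16367.824.

TC* ≈ £16,367.82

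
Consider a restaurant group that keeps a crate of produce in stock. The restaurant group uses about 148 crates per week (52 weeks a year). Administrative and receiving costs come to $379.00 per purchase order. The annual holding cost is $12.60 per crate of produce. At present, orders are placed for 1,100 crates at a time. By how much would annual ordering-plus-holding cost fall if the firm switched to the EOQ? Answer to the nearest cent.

Annual demand D = 148 × 52 = 7,696.
EOQ = √(2DS/H) = √(2 × 7,696 × 379 / 12.6) ≈ 680.43.
Cost at Q* = (D/Q*)S + (Q*/2)H = √(2DSH) ≈ $8,573.39.
Cost at Q = 1,100: (7,696/1,100)×379 + (1,100/2)×12.6 = $2,651.62 + $6,930.00 = $9,581.62.
Excess = $9,581.62 − $8,573.39 = $1,008.24.

Extra cost ≈ $1,008.24 per year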